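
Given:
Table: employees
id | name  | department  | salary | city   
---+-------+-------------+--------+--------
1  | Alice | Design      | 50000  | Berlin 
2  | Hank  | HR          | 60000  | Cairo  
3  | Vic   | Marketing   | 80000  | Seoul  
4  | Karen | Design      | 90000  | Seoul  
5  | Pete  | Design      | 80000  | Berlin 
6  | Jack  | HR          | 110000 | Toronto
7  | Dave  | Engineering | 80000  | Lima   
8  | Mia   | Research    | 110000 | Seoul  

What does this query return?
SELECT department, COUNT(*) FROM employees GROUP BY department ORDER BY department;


Assigning each row to its department group:
  Alice -> Design
  Hank -> HR
  Vic -> Marketing
  Karen -> Design
  Pete -> Design
  Jack -> HR
  Dave -> Engineering
  Mia -> Research


5 groups:
Design, 3
Engineering, 1
HR, 2
Marketing, 1
Research, 1


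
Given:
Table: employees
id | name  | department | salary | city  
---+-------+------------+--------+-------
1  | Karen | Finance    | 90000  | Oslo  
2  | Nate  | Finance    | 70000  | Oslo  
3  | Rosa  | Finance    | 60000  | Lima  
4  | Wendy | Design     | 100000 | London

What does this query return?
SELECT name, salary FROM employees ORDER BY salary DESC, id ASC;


Sorting by salary DESC, then id ASC for ties

4 rows:
Wendy, 100000
Karen, 90000
Nate, 70000
Rosa, 60000


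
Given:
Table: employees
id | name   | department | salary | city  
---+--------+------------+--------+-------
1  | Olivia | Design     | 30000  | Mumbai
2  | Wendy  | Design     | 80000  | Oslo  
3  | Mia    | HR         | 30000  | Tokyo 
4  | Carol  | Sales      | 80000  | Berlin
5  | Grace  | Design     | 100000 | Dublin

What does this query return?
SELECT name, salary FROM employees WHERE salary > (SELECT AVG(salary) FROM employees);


Subquery: AVG(salary) = 64000.0
Filtering: salary > 64000.0
  Wendy (80000) -> MATCH
  Carol (80000) -> MATCH
  Grace (100000) -> MATCH


3 rows:
Wendy, 80000
Carol, 80000
Grace, 100000


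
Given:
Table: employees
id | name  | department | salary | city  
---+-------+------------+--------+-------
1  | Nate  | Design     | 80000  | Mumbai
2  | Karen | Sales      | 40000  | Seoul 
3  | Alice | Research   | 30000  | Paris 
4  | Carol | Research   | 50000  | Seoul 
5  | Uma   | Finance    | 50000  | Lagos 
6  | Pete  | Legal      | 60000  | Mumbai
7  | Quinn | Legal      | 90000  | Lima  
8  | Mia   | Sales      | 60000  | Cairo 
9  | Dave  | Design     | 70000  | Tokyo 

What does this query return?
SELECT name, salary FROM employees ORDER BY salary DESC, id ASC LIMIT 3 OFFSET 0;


Sort by salary DESC (id ASC tiebreak), then skip 0 and take 3
Rows 1 through 3

3 rows:
Quinn, 90000
Nate, 80000
Dave, 70000


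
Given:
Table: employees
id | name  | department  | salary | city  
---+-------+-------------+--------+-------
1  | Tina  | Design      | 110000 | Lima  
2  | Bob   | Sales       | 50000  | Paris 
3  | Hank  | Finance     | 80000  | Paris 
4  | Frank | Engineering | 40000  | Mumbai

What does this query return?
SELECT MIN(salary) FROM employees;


Salaries: 110000, 50000, 80000, 40000
MIN = 40000

40000


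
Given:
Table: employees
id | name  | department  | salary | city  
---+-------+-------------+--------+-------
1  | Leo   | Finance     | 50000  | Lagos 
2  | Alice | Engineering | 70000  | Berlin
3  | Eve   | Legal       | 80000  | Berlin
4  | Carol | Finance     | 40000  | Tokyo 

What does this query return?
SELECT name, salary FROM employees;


Projecting columns: name, salary

4 rows:
Leo, 50000
Alice, 70000
Eve, 80000
Carol, 40000


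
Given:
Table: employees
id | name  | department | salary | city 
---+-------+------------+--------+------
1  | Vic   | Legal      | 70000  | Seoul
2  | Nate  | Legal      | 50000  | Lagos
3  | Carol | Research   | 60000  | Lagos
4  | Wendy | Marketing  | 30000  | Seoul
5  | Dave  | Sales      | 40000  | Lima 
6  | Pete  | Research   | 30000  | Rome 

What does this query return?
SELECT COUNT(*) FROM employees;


COUNT(*) counts all rows

6


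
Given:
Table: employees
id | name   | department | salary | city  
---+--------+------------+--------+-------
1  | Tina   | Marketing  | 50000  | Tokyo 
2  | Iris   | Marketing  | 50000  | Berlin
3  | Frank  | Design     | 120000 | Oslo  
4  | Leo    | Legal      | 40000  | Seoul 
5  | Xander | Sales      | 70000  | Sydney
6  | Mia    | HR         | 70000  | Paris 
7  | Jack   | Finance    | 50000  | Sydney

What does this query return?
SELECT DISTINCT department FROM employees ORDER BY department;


All 'department' values (row order): Marketing, Marketing, Design, Legal, Sales, HR, Finance
Removing duplicates leaves 6 unique value(s).

6 values:
Design
Finance
HR
Legal
Marketing
Sales


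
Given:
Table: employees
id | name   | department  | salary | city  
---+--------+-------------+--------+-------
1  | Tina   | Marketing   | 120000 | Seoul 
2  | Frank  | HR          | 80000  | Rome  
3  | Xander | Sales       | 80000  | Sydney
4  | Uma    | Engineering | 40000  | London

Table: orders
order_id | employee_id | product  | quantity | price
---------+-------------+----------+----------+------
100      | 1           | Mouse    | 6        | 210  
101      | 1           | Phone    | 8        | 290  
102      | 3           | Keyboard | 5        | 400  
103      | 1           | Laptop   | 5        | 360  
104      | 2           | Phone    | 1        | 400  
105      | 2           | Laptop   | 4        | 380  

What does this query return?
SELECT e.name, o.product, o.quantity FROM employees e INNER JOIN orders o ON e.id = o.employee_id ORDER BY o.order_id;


Joining employees.id = orders.employee_id:
  employee Tina (id=1) -> order Mouse
  employee Tina (id=1) -> order Phone
  employee Xander (id=3) -> order Keyboard
  employee Tina (id=1) -> order Laptop
  employee Frank (id=2) -> order Phone
  employee Frank (id=2) -> order Laptop


6 rows:
Tina, Mouse, 6
Tina, Phone, 8
Xander, Keyboard, 5
Tina, Laptop, 5
Frank, Phone, 1
Frank, Laptop, 4


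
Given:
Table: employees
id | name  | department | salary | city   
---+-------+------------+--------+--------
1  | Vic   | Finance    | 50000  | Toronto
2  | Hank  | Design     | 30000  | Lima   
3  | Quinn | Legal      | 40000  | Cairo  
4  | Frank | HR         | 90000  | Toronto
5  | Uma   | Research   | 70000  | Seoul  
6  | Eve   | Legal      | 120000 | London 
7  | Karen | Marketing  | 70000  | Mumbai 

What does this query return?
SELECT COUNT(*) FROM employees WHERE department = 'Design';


Counting rows where department = 'Design'
  Hank -> MATCH


1


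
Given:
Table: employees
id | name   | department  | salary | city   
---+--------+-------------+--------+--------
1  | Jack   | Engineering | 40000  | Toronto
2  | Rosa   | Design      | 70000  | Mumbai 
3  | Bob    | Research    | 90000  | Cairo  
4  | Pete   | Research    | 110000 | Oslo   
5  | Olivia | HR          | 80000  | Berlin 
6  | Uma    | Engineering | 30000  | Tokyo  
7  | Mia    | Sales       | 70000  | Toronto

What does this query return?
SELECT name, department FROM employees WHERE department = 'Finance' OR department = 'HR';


Filtering: department = 'Finance' OR 'HR'
Matching: 1 rows

1 rows:
Olivia, HR


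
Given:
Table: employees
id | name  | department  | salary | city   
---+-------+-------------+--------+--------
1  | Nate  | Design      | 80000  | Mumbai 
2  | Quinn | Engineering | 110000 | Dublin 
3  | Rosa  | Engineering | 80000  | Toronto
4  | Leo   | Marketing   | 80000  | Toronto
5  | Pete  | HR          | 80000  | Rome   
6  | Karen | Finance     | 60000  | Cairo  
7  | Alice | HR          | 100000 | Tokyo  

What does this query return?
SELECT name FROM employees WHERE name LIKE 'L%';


LIKE 'L%' matches names starting with 'L'
Matching: 1

1 rows:
Leo


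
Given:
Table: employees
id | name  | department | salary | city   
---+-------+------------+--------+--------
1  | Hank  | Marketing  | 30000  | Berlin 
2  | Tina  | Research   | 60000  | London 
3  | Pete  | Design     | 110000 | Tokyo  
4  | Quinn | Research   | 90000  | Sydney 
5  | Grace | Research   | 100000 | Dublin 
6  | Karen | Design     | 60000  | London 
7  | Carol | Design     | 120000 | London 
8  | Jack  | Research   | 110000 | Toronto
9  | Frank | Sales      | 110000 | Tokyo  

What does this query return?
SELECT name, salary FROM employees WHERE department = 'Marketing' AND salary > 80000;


Filtering: department = 'Marketing' AND salary > 80000
Matching: 0 rows

Empty result set (0 rows)


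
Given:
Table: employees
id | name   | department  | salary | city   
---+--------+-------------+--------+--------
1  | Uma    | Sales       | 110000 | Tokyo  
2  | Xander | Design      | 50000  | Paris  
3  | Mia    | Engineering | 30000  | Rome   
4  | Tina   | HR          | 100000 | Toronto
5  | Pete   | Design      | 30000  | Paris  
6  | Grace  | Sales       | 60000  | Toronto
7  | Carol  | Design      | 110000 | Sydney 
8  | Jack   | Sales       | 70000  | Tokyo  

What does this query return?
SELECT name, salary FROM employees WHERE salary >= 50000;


Filtering: salary >= 50000
Matching: 6 rows

6 rows:
Uma, 110000
Xander, 50000
Tina, 100000
Grace, 60000
Carol, 110000
Jack, 70000


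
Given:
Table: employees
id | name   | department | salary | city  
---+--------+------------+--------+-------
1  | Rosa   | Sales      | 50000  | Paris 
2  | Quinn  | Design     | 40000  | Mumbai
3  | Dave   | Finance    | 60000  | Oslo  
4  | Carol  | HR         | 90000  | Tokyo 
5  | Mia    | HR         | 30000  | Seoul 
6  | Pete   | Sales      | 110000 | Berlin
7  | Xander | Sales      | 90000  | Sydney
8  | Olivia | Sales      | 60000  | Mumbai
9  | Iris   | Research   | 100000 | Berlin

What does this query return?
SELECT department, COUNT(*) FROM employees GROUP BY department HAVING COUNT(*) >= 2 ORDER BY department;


Groups with count >= 2:
  HR: 2 -> PASS
  Sales: 4 -> PASS
  Design: 1 -> filtered out
  Finance: 1 -> filtered out
  Research: 1 -> filtered out


2 groups:
HR, 2
Sales, 4


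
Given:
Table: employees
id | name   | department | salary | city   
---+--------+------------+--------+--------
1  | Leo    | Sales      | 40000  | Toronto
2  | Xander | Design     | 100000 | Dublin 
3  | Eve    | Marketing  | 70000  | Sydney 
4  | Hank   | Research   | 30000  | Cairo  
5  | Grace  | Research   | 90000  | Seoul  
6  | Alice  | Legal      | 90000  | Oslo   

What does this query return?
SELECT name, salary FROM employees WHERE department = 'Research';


Filtering: department = 'Research'
Matching rows: 2

2 rows:
Hank, 30000
Grace, 90000


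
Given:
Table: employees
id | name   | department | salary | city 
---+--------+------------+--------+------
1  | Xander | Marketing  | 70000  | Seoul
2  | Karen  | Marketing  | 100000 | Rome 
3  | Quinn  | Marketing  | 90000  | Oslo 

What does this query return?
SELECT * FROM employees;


SELECT * returns all 3 rows with all columns

3 rows:
1, Xander, Marketing, 70000, Seoul
2, Karen, Marketing, 100000, Rome
3, Quinn, Marketing, 90000, Oslo


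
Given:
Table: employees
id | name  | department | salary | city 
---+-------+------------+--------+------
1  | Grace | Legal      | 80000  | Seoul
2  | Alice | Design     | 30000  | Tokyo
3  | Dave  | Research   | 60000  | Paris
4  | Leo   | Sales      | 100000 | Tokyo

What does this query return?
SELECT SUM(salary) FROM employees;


SUM(salary) = 80000 + 30000 + 60000 + 100000 = 270000

270000


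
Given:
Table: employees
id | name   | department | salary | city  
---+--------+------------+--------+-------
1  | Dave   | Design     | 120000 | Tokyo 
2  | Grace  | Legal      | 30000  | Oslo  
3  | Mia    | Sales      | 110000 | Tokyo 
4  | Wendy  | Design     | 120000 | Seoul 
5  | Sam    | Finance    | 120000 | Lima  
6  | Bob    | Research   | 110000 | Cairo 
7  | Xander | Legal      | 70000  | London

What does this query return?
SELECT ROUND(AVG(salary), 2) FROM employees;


SUM(salary) = 680000
COUNT = 7
ROUND(AVG, 2) = ROUND(680000 / 7, 2) = 97142.86

97142.86


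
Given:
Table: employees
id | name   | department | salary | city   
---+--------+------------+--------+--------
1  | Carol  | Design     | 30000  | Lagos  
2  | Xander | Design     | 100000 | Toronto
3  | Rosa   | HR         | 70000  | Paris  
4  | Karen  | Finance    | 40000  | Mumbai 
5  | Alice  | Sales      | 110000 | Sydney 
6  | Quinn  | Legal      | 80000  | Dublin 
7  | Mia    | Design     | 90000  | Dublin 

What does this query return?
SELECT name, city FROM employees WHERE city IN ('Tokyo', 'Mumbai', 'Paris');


Filtering: city IN ('Tokyo', 'Mumbai', 'Paris')
Matching: 2 rows

2 rows:
Rosa, Paris
Karen, Mumbai


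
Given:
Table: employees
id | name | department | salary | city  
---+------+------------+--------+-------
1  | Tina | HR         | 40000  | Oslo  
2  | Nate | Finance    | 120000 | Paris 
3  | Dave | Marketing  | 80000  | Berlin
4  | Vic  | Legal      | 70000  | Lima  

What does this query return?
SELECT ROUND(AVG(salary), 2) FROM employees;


SUM(salary) = 310000
COUNT = 4
ROUND(AVG, 2) = ROUND(310000 / 4, 2) = 77500.0

77500.0


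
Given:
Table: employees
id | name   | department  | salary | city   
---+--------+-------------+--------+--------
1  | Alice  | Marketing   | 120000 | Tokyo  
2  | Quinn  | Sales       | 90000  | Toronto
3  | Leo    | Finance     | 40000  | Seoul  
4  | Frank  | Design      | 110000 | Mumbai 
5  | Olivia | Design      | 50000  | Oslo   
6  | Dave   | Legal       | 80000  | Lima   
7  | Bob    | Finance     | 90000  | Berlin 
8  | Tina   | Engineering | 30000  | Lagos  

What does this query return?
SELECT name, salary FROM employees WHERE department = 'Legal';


Filtering: department = 'Legal'
Matching rows: 1

1 rows:
Dave, 80000


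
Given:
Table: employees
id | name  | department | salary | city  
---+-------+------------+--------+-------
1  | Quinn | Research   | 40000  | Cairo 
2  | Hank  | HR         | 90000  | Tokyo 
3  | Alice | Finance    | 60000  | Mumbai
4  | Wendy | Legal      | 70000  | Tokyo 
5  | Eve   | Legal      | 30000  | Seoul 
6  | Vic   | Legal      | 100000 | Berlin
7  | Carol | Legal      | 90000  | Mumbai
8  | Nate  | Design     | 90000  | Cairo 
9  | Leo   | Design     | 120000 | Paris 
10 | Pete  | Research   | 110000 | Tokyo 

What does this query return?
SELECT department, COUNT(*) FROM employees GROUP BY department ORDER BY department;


Assigning each row to its department group:
  Quinn -> Research
  Hank -> HR
  Alice -> Finance
  Wendy -> Legal
  Eve -> Legal
  Vic -> Legal
  Carol -> Legal
  Nate -> Design
  Leo -> Design
  Pete -> Research


5 groups:
Design, 2
Finance, 1
HR, 1
Legal, 4
Research, 2


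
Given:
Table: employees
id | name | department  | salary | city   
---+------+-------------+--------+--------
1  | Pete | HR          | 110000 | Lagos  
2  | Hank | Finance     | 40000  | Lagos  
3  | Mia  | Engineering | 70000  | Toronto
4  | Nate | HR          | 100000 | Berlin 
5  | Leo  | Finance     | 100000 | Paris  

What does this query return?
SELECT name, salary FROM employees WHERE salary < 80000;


Filtering: salary < 80000
Matching: 2 rows

2 rows:
Hank, 40000
Mia, 70000


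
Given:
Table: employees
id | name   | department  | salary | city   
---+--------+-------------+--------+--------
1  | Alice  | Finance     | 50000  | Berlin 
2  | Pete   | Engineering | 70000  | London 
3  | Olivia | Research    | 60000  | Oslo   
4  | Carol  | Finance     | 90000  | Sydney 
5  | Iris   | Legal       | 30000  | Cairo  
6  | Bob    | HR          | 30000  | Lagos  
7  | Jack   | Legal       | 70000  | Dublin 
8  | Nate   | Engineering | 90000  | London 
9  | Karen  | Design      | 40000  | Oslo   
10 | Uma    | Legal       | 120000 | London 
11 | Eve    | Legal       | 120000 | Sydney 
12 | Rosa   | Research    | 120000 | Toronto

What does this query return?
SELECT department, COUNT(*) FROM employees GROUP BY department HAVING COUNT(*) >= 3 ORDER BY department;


Groups with count >= 3:
  Legal: 4 -> PASS
  Design: 1 -> filtered out
  Engineering: 2 -> filtered out
  Finance: 2 -> filtered out
  HR: 1 -> filtered out
  Research: 2 -> filtered out


1 groups:
Legal, 4


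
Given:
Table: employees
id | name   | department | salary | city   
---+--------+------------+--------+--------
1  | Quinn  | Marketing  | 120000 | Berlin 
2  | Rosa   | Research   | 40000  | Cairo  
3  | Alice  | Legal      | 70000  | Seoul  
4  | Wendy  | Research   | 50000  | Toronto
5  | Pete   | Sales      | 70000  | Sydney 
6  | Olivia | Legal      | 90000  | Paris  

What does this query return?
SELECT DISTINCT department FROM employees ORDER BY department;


All 'department' values (row order): Marketing, Research, Legal, Research, Sales, Legal
Removing duplicates leaves 4 unique value(s).

4 values:
Legal
Marketing
Research
Sales


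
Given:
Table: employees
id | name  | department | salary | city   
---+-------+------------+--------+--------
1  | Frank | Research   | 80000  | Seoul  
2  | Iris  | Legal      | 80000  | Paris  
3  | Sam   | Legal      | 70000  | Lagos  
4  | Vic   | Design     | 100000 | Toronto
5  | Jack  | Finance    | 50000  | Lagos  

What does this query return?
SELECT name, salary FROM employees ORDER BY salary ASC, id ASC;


Sorting by salary ASC, then id ASC for ties

5 rows:
Jack, 50000
Sam, 70000
Frank, 80000
Iris, 80000
Vic, 100000


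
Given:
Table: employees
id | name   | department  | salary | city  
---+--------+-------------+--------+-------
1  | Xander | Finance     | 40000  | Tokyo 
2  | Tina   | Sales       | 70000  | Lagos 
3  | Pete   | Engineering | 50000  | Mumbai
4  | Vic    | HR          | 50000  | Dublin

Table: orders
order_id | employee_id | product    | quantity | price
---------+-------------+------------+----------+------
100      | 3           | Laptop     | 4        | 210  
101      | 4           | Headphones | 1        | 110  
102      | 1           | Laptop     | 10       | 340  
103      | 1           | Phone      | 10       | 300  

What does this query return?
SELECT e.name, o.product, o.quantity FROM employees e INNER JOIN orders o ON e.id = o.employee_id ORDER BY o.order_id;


Joining employees.id = orders.employee_id:
  employee Pete (id=3) -> order Laptop
  employee Vic (id=4) -> order Headphones
  employee Xander (id=1) -> order Laptop
  employee Xander (id=1) -> order Phone


4 rows:
Pete, Laptop, 4
Vic, Headphones, 1
Xander, Laptop, 10
Xander, Phone, 10


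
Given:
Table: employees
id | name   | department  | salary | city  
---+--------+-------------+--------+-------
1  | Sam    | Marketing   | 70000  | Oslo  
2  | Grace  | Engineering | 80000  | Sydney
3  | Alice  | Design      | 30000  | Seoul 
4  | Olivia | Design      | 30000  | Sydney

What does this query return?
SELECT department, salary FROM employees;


Projecting columns: department, salary

4 rows:
Marketing, 70000
Engineering, 80000
Design, 30000
Design, 30000


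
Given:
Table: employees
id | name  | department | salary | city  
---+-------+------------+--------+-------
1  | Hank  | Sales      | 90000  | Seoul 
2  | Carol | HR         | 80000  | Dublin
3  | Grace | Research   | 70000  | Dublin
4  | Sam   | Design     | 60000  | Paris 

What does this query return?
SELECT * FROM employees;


SELECT * returns all 4 rows with all columns

4 rows:
1, Hank, Sales, 90000, Seoul
2, Carol, HR, 80000, Dublin
3, Grace, Research, 70000, Dublin
4, Sam, Design, 60000, Paris


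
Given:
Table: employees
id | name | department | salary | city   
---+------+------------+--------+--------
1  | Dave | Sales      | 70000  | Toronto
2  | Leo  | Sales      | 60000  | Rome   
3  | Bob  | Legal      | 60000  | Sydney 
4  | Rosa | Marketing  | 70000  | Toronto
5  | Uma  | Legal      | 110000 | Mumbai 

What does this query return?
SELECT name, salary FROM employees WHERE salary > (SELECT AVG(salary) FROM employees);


Subquery: AVG(salary) = 74000.0
Filtering: salary > 74000.0
  Uma (110000) -> MATCH


1 rows:
Uma, 110000


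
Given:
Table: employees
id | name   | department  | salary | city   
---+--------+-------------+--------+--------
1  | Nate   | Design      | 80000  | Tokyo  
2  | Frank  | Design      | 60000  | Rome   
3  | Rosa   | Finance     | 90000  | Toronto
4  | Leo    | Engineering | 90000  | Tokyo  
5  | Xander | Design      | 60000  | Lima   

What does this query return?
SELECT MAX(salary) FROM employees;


Salaries: 80000, 60000, 90000, 90000, 60000
MAX = 90000

90000


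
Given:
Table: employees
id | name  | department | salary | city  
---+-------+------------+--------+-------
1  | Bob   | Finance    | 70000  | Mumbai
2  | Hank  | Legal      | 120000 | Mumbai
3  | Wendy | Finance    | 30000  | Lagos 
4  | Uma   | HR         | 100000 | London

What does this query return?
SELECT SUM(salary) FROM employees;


SUM(salary) = 70000 + 120000 + 30000 + 100000 = 320000

320000


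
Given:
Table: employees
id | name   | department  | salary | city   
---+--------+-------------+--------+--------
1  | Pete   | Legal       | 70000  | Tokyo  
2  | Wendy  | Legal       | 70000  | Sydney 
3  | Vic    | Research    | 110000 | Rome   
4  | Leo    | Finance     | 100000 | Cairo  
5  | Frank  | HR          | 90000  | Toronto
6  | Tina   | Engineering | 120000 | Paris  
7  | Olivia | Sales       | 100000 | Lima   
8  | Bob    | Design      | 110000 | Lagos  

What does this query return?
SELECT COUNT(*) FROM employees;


COUNT(*) counts all rows

8


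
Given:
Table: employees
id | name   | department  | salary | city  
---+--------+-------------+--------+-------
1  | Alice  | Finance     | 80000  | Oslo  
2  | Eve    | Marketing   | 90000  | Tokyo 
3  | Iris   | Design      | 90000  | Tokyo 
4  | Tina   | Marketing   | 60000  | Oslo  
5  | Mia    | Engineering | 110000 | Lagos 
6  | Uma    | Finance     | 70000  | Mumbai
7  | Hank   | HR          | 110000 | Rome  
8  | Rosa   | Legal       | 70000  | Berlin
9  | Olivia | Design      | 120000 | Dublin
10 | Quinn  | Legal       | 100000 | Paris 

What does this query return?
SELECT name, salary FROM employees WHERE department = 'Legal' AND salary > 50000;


Filtering: department = 'Legal' AND salary > 50000
Matching: 2 rows

2 rows:
Rosa, 70000
Quinn, 100000


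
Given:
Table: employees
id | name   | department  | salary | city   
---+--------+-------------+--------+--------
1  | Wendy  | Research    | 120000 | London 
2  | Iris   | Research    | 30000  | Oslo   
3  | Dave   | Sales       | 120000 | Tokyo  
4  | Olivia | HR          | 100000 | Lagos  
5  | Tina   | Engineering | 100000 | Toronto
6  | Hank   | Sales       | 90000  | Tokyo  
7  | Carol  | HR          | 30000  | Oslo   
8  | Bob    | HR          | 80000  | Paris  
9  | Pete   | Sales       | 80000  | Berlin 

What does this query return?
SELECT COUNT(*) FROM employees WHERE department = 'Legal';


Counting rows where department = 'Legal'


0


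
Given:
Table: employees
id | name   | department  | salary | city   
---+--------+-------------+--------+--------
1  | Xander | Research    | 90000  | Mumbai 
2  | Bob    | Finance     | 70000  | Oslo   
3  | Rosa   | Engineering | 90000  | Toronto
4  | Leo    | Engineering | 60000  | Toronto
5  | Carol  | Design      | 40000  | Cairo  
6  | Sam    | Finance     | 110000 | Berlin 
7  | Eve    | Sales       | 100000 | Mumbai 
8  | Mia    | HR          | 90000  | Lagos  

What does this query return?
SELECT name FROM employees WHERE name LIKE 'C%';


LIKE 'C%' matches names starting with 'C'
Matching: 1

1 rows:
Carol


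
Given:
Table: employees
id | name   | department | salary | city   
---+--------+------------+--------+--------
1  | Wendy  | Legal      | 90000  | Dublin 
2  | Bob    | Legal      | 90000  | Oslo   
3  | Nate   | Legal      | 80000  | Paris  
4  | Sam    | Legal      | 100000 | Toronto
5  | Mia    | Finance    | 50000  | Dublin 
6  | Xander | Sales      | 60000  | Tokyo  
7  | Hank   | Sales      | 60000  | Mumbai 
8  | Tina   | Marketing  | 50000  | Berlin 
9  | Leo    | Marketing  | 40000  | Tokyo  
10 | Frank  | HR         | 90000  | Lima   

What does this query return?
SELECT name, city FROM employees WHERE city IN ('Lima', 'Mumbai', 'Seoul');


Filtering: city IN ('Lima', 'Mumbai', 'Seoul')
Matching: 2 rows

2 rows:
Hank, Mumbai
Frank, Lima


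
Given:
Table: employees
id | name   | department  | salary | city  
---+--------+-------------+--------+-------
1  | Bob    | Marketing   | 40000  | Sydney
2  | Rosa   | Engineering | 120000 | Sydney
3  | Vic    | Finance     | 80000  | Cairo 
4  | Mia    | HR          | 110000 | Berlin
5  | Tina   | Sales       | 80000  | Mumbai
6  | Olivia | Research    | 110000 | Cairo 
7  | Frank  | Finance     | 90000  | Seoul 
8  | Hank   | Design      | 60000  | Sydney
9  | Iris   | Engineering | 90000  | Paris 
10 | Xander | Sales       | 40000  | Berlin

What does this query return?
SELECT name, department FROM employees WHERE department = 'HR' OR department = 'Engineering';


Filtering: department = 'HR' OR 'Engineering'
Matching: 3 rows

3 rows:
Rosa, Engineering
Mia, HR
Iris, Engineering


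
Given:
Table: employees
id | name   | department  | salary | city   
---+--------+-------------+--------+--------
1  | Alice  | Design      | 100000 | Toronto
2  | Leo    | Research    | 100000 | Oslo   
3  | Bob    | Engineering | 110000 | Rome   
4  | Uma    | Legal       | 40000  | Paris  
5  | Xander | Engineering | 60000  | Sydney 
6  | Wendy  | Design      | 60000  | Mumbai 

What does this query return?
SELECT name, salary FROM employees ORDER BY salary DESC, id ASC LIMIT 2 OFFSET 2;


Sort by salary DESC (id ASC tiebreak), then skip 2 and take 2
Rows 3 through 4

2 rows:
Leo, 100000
Xander, 60000


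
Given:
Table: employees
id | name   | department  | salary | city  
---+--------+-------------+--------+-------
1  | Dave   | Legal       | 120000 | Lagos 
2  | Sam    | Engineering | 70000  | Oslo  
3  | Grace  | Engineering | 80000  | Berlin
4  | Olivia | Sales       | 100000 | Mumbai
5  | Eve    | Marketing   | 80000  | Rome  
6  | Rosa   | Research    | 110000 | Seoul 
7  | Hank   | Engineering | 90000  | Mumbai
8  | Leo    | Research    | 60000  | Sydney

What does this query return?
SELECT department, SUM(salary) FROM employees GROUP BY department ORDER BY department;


Summing salary within each department:
  Engineering: 70000 + 80000 + 90000 = 240000
  Legal: 120000 = 120000
  Marketing: 80000 = 80000
  Research: 110000 + 60000 = 170000
  Sales: 100000 = 100000


5 groups:
Engineering, 240000
Legal, 120000
Marketing, 80000
Research, 170000
Sales, 100000


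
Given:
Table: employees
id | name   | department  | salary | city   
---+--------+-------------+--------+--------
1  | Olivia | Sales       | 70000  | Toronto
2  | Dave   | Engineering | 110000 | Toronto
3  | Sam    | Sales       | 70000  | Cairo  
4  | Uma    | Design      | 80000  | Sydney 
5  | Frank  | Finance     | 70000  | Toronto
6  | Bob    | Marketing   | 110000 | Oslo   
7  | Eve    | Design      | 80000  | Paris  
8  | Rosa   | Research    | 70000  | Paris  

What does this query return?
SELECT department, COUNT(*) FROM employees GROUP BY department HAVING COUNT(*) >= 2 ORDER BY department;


Groups with count >= 2:
  Design: 2 -> PASS
  Sales: 2 -> PASS
  Engineering: 1 -> filtered out
  Finance: 1 -> filtered out
  Marketing: 1 -> filtered out
  Research: 1 -> filtered out


2 groups:
Design, 2
Sales, 2


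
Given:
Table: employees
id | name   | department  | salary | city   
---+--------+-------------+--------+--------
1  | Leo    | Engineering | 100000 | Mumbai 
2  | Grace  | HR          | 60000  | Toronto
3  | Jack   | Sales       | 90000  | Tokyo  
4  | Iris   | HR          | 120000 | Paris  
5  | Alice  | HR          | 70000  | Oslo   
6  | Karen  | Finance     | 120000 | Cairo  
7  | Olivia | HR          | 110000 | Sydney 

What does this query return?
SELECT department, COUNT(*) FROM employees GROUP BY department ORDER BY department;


Assigning each row to its department group:
  Leo -> Engineering
  Grace -> HR
  Jack -> Sales
  Iris -> HR
  Alice -> HR
  Karen -> Finance
  Olivia -> HR


4 groups:
Engineering, 1
Finance, 1
HR, 4
Sales, 1


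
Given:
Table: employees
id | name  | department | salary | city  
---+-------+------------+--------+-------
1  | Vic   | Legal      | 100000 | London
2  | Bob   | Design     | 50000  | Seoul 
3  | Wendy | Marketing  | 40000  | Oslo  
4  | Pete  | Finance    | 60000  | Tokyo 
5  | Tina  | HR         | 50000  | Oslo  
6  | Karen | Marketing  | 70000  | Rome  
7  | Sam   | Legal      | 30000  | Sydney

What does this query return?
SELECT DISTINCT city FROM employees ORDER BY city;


All 'city' values (row order): London, Seoul, Oslo, Tokyo, Oslo, Rome, Sydney
Removing duplicates leaves 6 unique value(s).

6 values:
London
Oslo
Rome
Seoul
Sydney
Tokyo


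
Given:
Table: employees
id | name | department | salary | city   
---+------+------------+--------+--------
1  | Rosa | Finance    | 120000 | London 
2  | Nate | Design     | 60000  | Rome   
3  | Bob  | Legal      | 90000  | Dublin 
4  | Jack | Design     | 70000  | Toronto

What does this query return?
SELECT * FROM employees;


SELECT * returns all 4 rows with all columns

4 rows:
1, Rosa, Finance, 120000, London
2, Nate, Design, 60000, Rome
3, Bob, Legal, 90000, Dublin
4, Jack, Design, 70000, Toronto


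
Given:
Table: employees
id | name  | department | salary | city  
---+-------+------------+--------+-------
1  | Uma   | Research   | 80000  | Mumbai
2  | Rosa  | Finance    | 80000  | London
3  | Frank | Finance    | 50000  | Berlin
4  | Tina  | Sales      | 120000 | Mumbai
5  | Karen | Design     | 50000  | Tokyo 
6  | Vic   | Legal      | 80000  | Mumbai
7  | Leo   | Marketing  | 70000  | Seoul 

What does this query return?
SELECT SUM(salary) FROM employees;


SUM(salary) = 80000 + 80000 + 50000 + 120000 + 50000 + 80000 + 70000 = 530000

530000


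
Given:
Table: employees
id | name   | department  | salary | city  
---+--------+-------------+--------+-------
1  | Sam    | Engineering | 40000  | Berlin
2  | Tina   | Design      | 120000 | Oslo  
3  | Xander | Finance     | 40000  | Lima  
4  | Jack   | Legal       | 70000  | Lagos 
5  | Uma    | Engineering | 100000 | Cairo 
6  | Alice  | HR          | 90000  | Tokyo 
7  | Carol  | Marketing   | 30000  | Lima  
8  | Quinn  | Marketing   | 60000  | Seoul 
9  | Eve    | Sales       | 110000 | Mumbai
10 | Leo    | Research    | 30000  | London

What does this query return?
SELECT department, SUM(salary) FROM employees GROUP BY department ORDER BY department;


Summing salary within each department:
  Design: 120000 = 120000
  Engineering: 40000 + 100000 = 140000
  Finance: 40000 = 40000
  HR: 90000 = 90000
  Legal: 70000 = 70000
  Marketing: 30000 + 60000 = 90000
  Research: 30000 = 30000
  Sales: 110000 = 110000


8 groups:
Design, 120000
Engineering, 140000
Finance, 40000
HR, 90000
Legal, 70000
Marketing, 90000
Research, 30000
Sales, 110000


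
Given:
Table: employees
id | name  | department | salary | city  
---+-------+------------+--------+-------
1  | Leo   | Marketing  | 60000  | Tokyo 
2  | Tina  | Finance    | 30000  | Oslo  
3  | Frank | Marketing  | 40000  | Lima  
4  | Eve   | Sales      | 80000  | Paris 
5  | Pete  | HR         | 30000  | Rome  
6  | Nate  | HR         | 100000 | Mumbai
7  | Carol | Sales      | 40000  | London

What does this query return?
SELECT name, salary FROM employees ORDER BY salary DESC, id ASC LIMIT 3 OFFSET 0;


Sort by salary DESC (id ASC tiebreak), then skip 0 and take 3
Rows 1 through 3

3 rows:
Nate, 100000
Eve, 80000
Leo, 60000


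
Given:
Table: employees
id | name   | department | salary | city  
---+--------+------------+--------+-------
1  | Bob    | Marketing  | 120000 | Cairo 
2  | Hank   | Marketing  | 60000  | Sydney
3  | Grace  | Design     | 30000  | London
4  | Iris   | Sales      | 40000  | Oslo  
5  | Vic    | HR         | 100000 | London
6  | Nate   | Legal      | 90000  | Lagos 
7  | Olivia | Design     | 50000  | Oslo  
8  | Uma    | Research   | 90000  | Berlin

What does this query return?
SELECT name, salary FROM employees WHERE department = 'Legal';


Filtering: department = 'Legal'
Matching rows: 1

1 rows:
Nate, 90000


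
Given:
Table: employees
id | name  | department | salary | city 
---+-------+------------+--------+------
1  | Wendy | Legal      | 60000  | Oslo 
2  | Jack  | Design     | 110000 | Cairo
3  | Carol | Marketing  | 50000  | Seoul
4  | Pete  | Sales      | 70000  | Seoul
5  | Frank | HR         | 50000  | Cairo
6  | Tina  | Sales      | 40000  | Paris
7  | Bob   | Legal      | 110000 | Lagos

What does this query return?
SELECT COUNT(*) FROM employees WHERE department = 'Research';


Counting rows where department = 'Research'


0


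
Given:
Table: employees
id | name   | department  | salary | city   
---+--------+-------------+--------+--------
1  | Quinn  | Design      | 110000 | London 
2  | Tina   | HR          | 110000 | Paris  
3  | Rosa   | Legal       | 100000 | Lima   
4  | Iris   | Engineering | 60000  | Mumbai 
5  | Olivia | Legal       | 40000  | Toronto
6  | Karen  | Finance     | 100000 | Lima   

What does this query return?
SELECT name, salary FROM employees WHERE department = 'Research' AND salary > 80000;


Filtering: department = 'Research' AND salary > 80000
Matching: 0 rows

Empty result set (0 rows)


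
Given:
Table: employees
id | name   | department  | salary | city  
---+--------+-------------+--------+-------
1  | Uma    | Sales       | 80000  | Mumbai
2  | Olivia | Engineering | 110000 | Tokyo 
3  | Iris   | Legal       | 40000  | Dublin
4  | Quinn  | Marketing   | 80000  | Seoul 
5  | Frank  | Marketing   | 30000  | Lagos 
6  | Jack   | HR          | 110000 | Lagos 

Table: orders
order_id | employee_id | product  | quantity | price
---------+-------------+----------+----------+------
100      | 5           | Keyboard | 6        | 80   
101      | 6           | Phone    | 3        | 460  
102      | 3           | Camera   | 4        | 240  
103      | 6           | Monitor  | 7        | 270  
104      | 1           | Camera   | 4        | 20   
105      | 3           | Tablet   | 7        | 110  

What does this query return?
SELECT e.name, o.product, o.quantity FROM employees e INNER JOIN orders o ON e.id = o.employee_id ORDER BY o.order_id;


Joining employees.id = orders.employee_id:
  employee Frank (id=5) -> order Keyboard
  employee Jack (id=6) -> order Phone
  employee Iris (id=3) -> order Camera
  employee Jack (id=6) -> order Monitor
  employee Uma (id=1) -> order Camera
  employee Iris (id=3) -> order Tablet


6 rows:
Frank, Keyboard, 6
Jack, Phone, 3
Iris, Camera, 4
Jack, Monitor, 7
Uma, Camera, 4
Iris, Tablet, 7


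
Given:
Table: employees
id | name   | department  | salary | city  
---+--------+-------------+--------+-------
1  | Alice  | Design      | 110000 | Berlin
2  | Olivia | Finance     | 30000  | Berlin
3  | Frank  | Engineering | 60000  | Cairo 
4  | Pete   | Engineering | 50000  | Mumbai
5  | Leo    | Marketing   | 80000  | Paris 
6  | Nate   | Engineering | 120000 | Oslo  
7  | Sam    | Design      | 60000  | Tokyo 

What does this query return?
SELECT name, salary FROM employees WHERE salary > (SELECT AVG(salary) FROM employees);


Subquery: AVG(salary) = 72857.14
Filtering: salary > 72857.14
  Alice (110000) -> MATCH
  Leo (80000) -> MATCH
  Nate (120000) -> MATCH


3 rows:
Alice, 110000
Leo, 80000
Nate, 120000


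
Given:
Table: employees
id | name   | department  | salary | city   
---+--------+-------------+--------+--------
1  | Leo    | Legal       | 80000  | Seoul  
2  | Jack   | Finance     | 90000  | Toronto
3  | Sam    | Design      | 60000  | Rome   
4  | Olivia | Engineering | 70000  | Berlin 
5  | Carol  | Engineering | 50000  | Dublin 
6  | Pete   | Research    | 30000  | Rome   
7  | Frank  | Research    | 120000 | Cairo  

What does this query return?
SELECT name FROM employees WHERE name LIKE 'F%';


LIKE 'F%' matches names starting with 'F'
Matching: 1

1 rows:
Frank


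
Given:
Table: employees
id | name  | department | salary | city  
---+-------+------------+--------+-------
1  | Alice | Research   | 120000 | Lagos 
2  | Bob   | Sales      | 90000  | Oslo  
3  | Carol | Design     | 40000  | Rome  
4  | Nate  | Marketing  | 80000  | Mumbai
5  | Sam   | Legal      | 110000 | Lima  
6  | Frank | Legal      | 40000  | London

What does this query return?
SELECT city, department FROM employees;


Projecting columns: city, department

6 rows:
Lagos, Research
Oslo, Sales
Rome, Design
Mumbai, Marketing
Lima, Legal
London, Legal


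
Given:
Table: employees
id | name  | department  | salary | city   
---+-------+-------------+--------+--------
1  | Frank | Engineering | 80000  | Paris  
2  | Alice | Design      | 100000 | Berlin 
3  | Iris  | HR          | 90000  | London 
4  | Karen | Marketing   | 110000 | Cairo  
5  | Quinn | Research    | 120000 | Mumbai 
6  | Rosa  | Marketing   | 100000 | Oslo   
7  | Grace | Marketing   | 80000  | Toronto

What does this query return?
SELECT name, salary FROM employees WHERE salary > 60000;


Filtering: salary > 60000
Matching: 7 rows

7 rows:
Frank, 80000
Alice, 100000
Iris, 90000
Karen, 110000
Quinn, 120000
Rosa, 100000
Grace, 80000


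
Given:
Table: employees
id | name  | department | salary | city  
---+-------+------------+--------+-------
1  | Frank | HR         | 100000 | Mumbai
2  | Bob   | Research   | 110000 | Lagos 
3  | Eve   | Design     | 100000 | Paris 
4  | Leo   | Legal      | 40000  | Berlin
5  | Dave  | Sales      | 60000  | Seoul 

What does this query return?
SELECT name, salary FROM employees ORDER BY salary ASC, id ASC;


Sorting by salary ASC, then id ASC for ties

5 rows:
Leo, 40000
Dave, 60000
Frank, 100000
Eve, 100000
Bob, 110000


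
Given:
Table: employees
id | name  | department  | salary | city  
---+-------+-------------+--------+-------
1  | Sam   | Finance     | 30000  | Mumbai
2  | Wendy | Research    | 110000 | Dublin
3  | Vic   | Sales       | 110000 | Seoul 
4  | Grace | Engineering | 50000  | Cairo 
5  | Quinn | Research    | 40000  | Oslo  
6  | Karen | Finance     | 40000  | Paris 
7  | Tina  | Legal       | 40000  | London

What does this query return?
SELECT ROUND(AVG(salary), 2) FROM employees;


SUM(salary) = 420000
COUNT = 7
ROUND(AVG, 2) = ROUND(420000 / 7, 2) = 60000.0

60000.0


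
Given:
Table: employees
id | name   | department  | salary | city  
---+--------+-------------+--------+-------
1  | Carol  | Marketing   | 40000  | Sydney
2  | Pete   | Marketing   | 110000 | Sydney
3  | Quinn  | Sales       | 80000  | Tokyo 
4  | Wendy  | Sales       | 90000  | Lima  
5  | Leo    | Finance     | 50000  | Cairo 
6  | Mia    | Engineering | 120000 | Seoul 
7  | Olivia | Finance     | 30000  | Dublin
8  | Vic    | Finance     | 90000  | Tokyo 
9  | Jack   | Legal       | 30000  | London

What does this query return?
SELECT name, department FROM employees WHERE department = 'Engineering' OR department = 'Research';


Filtering: department = 'Engineering' OR 'Research'
Matching: 1 rows

1 rows:
Mia, Engineering


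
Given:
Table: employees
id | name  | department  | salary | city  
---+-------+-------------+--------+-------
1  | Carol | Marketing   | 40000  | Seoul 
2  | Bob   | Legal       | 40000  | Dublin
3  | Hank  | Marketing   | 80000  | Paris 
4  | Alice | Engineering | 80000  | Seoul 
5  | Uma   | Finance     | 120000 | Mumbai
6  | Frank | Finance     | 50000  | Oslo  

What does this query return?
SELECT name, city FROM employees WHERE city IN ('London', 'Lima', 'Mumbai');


Filtering: city IN ('London', 'Lima', 'Mumbai')
Matching: 1 rows

1 rows:
Uma, Mumbai


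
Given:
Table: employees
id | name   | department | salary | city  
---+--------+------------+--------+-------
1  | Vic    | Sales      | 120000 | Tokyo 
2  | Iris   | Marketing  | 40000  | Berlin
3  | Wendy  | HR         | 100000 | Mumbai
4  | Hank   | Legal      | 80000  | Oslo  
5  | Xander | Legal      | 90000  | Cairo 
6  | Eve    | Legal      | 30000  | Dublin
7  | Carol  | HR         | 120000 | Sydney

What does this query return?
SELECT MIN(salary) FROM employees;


Salaries: 120000, 40000, 100000, 80000, 90000, 30000, 120000
MIN = 30000

30000
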